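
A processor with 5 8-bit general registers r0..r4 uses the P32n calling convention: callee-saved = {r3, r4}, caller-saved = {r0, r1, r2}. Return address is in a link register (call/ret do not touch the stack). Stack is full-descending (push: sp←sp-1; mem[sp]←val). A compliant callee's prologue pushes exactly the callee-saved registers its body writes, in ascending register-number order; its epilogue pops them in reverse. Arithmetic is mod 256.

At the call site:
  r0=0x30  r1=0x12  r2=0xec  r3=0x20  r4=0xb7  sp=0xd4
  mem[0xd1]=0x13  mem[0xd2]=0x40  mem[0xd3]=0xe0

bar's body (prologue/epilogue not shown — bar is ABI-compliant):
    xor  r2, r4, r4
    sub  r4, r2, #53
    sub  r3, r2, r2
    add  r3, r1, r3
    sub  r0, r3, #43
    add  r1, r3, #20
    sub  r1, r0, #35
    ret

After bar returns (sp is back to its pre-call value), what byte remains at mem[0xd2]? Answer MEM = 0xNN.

MEM = 0xb7

prologue: push r3 → mem[0xd3]=0x20, sp=0xd3
prologue: push r4 → mem[0xd2]=0xb7, sp=0xd2
body[0] xor  r2, r4, r4 → r2=0x00
body[1] sub  r4, r2, #53 → r4=0xcb
body[2] sub  r3, r2, r2 → r3=0x00
body[3] add  r3, r1, r3 → r3=0x12
body[4] sub  r0, r3, #43 → r0=0xe7
body[5] add  r1, r3, #20 → r1=0x26
body[6] sub  r1, r0, #35 → r1=0xc4
epilogue: pop r4=0xb7, sp=0xd3
epilogue: pop r3=0x20, sp=0xd4
prologue pushed ['r3', 'r4'] at ['0xd3', '0xd2']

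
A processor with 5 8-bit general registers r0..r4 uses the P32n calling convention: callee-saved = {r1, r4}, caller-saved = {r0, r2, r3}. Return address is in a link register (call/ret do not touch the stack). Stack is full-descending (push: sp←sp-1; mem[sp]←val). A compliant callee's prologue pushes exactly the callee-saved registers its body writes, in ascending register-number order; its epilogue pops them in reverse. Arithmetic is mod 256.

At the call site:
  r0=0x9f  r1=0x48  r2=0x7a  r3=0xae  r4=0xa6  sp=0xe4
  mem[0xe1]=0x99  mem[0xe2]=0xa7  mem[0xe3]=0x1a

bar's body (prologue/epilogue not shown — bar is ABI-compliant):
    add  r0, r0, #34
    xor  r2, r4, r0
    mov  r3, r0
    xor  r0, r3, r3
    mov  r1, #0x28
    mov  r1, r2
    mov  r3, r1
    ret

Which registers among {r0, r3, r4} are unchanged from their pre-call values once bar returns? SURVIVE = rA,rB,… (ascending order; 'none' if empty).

SURVIVE = r4

prologue: push r1 → mem[0xe3]=0x48, sp=0xe3
body[0] add  r0, r0, #34 → r0=0xc1
body[1] xor  r2, r4, r0 → r2=0x67
body[2] mov  r3, r0 → r3=0xc1
body[3] xor  r0, r3, r3 → r0=0x00
body[4] mov  r1, #0x28 → r1=0x28
body[5] mov  r1, r2 → r1=0x67
body[6] mov  r3, r1 → r3=0x67
epilogue: pop r1=0x48, sp=0xe4
r0: caller-saved, written=True
r3: caller-saved, written=True
r4: callee-saved, written=False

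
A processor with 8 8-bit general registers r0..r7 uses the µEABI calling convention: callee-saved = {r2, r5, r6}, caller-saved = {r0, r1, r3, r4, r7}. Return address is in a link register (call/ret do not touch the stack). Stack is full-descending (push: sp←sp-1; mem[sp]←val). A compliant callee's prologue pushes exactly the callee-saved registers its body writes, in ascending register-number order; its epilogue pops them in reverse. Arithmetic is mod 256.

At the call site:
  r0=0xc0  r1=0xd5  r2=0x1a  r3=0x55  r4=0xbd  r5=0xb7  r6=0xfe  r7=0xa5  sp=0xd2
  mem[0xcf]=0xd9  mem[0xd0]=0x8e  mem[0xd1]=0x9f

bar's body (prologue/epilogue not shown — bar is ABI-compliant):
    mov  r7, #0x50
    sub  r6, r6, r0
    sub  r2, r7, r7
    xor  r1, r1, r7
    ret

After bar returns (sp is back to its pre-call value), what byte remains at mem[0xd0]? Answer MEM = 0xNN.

prologue: push r2 → mem[0xd1]=0x1a, sp=0xd1
prologue: push r6 → mem[0xd0]=0xfe, sp=0xd0
body[0] mov  r7, #0x50 → r7=0x50
body[1] sub  r6, r6, r0 → r6=0x3e
body[2] sub  r2, r7, r7 → r2=0x00
body[3] xor  r1, r1, r7 → r1=0x85
epilogue: pop r6=0xfe, sp=0xd1
epilogue: pop r2=0x1a, sp=0xd2
prologue pushed ['r2', 'r6'] at ['0xd1', '0xd0']

MEM = 0xfe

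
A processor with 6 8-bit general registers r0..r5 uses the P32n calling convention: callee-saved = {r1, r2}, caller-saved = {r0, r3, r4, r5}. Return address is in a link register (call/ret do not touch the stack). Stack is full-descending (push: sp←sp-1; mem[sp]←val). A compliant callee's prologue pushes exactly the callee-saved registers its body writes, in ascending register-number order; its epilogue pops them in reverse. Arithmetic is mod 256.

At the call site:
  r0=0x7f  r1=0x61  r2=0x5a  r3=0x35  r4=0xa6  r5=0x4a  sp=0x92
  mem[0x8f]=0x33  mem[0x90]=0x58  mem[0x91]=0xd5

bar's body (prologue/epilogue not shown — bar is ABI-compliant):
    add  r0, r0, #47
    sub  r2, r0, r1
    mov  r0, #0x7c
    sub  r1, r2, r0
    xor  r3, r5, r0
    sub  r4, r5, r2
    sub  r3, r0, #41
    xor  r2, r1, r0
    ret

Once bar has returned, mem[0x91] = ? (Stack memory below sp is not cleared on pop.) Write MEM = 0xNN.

prologue: push r1 -> mem[0x91]=0x61, sp=0x91
prologue: push r2 -> mem[0x90]=0x5a, sp=0x90
body[0] add  r0, r0, #47 -> r0=0xae
body[1] sub  r2, r0, r1 -> r2=0x4d
body[2] mov  r0, #0x7c -> r0=0x7c
body[3] sub  r1, r2, r0 -> r1=0xd1
body[4] xor  r3, r5, r0 -> r3=0x36
body[5] sub  r4, r5, r2 -> r4=0xfd
body[6] sub  r3, r0, #41 -> r3=0x53
body[7] xor  r2, r1, r0 -> r2=0xad
epilogue: pop r2=0x5a, sp=0x91
epilogue: pop r1=0x61, sp=0x92
prologue pushed ['r1', 'r2'] at ['0x91', '0x90']

MEM = 0x61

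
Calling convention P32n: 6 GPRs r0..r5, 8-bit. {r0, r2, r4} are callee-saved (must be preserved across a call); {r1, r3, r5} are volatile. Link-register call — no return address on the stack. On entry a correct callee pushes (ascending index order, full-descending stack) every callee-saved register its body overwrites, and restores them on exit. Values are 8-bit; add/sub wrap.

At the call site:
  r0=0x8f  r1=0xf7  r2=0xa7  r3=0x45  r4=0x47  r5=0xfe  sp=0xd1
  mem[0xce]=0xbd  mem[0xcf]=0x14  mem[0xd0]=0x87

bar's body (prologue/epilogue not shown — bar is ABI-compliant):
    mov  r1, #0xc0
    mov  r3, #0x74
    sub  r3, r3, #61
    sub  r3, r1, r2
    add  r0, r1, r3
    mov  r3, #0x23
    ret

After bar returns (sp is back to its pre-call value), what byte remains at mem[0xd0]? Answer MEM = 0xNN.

prologue: push r0 -> mem[0xd0]=0x8f, sp=0xd0
body[0] mov  r1, #0xc0 -> r1=0xc0
body[1] mov  r3, #0x74 -> r3=0x74
body[2] sub  r3, r3, #61 -> r3=0x37
body[3] sub  r3, r1, r2 -> r3=0x19
body[4] add  r0, r1, r3 -> r0=0xd9
body[5] mov  r3, #0x23 -> r3=0x23
epilogue: pop r0=0x8f, sp=0xd1
prologue pushed ['r0'] at ['0xd0']

MEM = 0x8f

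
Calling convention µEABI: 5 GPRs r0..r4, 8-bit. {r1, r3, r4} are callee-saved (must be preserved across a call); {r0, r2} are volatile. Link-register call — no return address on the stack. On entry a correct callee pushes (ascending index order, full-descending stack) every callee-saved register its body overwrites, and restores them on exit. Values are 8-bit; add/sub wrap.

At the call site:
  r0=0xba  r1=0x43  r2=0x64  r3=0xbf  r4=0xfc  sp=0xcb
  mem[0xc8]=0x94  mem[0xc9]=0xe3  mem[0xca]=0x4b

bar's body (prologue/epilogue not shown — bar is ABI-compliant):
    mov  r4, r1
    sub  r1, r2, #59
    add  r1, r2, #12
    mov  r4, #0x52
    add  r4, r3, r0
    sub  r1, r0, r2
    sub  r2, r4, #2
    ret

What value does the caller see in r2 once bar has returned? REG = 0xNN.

REG = 0x77

prologue: push r1 -> mem[0xca]=0x43, sp=0xca
prologue: push r4 -> mem[0xc9]=0xfc, sp=0xc9
body[0] mov  r4, r1 -> r4=0x43
body[1] sub  r1, r2, #59 -> r1=0x29
body[2] add  r1, r2, #12 -> r1=0x70
body[3] mov  r4, #0x52 -> r4=0x52
body[4] add  r4, r3, r0 -> r4=0x79
body[5] sub  r1, r0, r2 -> r1=0x56
body[6] sub  r2, r4, #2 -> r2=0x77
epilogue: pop r4=0xfc, sp=0xca
epilogue: pop r1=0x43, sp=0xcb
r2 is caller-saved -> body value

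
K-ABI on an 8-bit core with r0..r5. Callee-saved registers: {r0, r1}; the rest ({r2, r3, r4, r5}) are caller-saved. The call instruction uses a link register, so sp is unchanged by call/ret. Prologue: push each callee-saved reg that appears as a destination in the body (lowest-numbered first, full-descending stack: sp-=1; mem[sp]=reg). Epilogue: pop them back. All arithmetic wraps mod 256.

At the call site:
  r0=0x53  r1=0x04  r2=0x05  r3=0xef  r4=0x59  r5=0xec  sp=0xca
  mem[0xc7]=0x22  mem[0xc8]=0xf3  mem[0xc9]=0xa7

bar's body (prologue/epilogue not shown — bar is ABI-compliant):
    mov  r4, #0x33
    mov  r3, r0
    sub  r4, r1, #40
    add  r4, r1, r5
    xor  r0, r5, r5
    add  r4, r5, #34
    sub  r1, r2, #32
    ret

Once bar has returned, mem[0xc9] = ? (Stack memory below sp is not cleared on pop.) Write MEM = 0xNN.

prologue: push r0 → mem[0xc9]=0x53, sp=0xc9
prologue: push r1 → mem[0xc8]=0x04, sp=0xc8
body[0] mov  r4, #0x33 → r4=0x33
body[1] mov  r3, r0 → r3=0x53
body[2] sub  r4, r1, #40 → r4=0xdc
body[3] add  r4, r1, r5 → r4=0xf0
body[4] xor  r0, r5, r5 → r0=0x00
body[5] add  r4, r5, #34 → r4=0x0e
body[6] sub  r1, r2, #32 → r1=0xe5
epilogue: pop r1=0x04, sp=0xc9
epilogue: pop r0=0x53, sp=0xca
prologue pushed ['r0', 'r1'] at ['0xc9', '0xc8']

MEM = 0x53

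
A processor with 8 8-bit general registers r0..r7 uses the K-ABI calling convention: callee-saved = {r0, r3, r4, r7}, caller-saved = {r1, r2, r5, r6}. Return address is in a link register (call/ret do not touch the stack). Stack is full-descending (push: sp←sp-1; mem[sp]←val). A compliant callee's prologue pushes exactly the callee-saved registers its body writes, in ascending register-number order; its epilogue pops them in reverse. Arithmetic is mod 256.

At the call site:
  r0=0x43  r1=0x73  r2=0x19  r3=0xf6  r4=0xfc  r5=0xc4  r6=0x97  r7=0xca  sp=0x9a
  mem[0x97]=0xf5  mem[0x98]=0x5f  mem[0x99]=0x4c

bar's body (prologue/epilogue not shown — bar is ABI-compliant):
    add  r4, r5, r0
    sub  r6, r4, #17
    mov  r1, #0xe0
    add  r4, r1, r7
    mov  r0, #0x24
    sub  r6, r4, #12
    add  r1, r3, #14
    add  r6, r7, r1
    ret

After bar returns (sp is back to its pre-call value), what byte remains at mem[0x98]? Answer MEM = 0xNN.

MEM = 0xfc

prologue: push r0 → mem[0x99]=0x43, sp=0x99
prologue: push r4 → mem[0x98]=0xfc, sp=0x98
body[0] add  r4, r5, r0 → r4=0x07
body[1] sub  r6, r4, #17 → r6=0xf6
body[2] mov  r1, #0xe0 → r1=0xe0
body[3] add  r4, r1, r7 → r4=0xaa
body[4] mov  r0, #0x24 → r0=0x24
body[5] sub  r6, r4, #12 → r6=0x9e
body[6] add  r1, r3, #14 → r1=0x04
body[7] add  r6, r7, r1 → r6=0xce
epilogue: pop r4=0xfc, sp=0x99
epilogue: pop r0=0x43, sp=0x9a
prologue pushed ['r0', 'r4'] at ['0x99', '0x98']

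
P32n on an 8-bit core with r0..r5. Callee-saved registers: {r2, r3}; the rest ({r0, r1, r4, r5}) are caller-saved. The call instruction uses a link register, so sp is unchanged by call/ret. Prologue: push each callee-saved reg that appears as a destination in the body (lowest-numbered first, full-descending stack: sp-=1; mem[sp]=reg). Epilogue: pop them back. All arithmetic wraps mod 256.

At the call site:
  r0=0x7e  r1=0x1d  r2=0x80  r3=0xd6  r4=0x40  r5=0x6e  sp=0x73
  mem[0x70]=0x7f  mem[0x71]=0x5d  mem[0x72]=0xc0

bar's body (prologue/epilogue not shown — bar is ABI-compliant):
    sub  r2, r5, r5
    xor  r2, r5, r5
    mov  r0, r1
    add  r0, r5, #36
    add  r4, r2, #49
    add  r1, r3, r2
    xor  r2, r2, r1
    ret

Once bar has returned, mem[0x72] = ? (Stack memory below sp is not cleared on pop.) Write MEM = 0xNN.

MEM = 0x80

prologue: push r2 → mem[0x72]=0x80, sp=0x72
body[0] sub  r2, r5, r5 → r2=0x00
body[1] xor  r2, r5, r5 → r2=0x00
body[2] mov  r0, r1 → r0=0x1d
body[3] add  r0, r5, #36 → r0=0x92
body[4] add  r4, r2, #49 → r4=0x31
body[5] add  r1, r3, r2 → r1=0xd6
body[6] xor  r2, r2, r1 → r2=0xd6
epilogue: pop r2=0x80, sp=0x73
prologue pushed ['r2'] at ['0x72']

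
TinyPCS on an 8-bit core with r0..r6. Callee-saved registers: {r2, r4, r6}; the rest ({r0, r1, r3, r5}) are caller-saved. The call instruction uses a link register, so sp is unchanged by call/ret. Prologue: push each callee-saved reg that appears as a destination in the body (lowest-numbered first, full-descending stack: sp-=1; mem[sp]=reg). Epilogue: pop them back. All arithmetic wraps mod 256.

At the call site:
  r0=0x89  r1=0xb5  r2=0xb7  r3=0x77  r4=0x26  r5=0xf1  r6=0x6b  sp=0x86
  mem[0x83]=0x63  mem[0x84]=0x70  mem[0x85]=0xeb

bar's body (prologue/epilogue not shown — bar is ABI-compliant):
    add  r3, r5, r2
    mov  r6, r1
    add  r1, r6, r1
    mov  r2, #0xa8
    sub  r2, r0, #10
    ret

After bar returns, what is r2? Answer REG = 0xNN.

prologue: push r2 -> mem[0x85]=0xb7, sp=0x85
prologue: push r6 -> mem[0x84]=0x6b, sp=0x84
body[0] add  r3, r5, r2 -> r3=0xa8
body[1] mov  r6, r1 -> r6=0xb5
body[2] add  r1, r6, r1 -> r1=0x6a
body[3] mov  r2, #0xa8 -> r2=0xa8
body[4] sub  r2, r0, #10 -> r2=0x7f
epilogue: pop r6=0x6b, sp=0x85
epilogue: pop r2=0xb7, sp=0x86
r2 is callee-saved -> restored

REG = 0xb7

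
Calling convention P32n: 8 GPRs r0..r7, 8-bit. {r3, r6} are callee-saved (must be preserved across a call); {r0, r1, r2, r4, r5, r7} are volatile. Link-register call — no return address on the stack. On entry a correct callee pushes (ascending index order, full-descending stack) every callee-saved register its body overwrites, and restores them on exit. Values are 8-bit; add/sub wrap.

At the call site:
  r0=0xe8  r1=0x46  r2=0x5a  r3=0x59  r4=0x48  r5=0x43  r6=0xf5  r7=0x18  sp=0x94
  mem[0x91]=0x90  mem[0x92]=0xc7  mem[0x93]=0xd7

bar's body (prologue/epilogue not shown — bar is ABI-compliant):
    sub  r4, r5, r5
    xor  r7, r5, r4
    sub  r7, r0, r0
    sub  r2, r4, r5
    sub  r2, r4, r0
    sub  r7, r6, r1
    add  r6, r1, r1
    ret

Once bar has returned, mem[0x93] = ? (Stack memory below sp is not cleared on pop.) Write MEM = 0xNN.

MEM = 0xf5

prologue: push r6 -> mem[0x93]=0xf5, sp=0x93
body[0] sub  r4, r5, r5 -> r4=0x00
body[1] xor  r7, r5, r4 -> r7=0x43
body[2] sub  r7, r0, r0 -> r7=0x00
body[3] sub  r2, r4, r5 -> r2=0xbd
body[4] sub  r2, r4, r0 -> r2=0x18
body[5] sub  r7, r6, r1 -> r7=0xaf
body[6] add  r6, r1, r1 -> r6=0x8c
epilogue: pop r6=0xf5, sp=0x94
prologue pushed ['r6'] at ['0x93']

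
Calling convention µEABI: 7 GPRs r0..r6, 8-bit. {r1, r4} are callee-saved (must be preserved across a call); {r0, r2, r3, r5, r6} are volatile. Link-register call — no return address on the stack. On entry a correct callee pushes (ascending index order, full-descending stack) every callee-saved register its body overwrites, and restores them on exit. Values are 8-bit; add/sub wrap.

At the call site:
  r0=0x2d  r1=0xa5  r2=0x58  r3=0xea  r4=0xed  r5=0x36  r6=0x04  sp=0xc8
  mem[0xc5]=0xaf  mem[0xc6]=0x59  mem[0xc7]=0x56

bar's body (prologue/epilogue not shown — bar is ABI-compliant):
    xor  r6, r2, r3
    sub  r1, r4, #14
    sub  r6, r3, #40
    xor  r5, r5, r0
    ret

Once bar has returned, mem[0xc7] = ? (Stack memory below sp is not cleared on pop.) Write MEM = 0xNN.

prologue: push r1 -> mem[0xc7]=0xa5, sp=0xc7
body[0] xor  r6, r2, r3 -> r6=0xb2
body[1] sub  r1, r4, #14 -> r1=0xdf
body[2] sub  r6, r3, #40 -> r6=0xc2
body[3] xor  r5, r5, r0 -> r5=0x1b
epilogue: pop r1=0xa5, sp=0xc8
prologue pushed ['r1'] at ['0xc7']

MEM = 0xa5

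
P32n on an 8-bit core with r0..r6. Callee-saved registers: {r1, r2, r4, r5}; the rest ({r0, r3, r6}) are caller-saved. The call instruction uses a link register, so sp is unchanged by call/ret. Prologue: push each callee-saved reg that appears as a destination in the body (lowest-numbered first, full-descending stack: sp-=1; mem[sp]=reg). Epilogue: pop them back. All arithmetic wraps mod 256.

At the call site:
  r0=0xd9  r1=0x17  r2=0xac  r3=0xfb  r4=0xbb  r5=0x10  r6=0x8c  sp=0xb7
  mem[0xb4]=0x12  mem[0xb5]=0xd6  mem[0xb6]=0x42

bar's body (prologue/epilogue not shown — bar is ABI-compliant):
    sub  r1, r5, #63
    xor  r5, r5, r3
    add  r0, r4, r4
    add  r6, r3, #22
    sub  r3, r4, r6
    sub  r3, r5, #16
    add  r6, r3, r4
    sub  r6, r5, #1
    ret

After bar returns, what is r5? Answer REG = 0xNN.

REG = 0x10

prologue: push r1 -> mem[0xb6]=0x17, sp=0xb6
prologue: push r5 -> mem[0xb5]=0x10, sp=0xb5
body[0] sub  r1, r5, #63 -> r1=0xd1
body[1] xor  r5, r5, r3 -> r5=0xeb
body[2] add  r0, r4, r4 -> r0=0x76
body[3] add  r6, r3, #22 -> r6=0x11
body[4] sub  r3, r4, r6 -> r3=0xaa
body[5] sub  r3, r5, #16 -> r3=0xdb
body[6] add  r6, r3, r4 -> r6=0x96
body[7] sub  r6, r5, #1 -> r6=0xea
epilogue: pop r5=0x10, sp=0xb6
epilogue: pop r1=0x17, sp=0xb7
r5 is callee-saved -> restored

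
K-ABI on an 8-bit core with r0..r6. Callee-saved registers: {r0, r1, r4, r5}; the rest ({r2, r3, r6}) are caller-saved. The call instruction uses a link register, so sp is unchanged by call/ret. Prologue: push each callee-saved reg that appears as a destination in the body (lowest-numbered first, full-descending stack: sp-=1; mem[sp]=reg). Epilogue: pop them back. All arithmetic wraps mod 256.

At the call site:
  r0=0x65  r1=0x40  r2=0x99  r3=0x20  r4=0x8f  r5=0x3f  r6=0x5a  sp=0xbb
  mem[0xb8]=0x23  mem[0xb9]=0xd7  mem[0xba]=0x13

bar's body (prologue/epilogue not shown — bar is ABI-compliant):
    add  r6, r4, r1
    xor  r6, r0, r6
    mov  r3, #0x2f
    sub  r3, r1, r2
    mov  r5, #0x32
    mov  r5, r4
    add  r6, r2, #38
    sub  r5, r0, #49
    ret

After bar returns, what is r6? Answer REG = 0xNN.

REG = 0xbf

prologue: push r5 → mem[0xba]=0x3f, sp=0xba
body[0] add  r6, r4, r1 → r6=0xcf
body[1] xor  r6, r0, r6 → r6=0xaa
body[2] mov  r3, #0x2f → r3=0x2f
body[3] sub  r3, r1, r2 → r3=0xa7
body[4] mov  r5, #0x32 → r5=0x32
body[5] mov  r5, r4 → r5=0x8f
body[6] add  r6, r2, #38 → r6=0xbf
body[7] sub  r5, r0, #49 → r5=0x34
epilogue: pop r5=0x3f, sp=0xbb
r6 is caller-saved → body value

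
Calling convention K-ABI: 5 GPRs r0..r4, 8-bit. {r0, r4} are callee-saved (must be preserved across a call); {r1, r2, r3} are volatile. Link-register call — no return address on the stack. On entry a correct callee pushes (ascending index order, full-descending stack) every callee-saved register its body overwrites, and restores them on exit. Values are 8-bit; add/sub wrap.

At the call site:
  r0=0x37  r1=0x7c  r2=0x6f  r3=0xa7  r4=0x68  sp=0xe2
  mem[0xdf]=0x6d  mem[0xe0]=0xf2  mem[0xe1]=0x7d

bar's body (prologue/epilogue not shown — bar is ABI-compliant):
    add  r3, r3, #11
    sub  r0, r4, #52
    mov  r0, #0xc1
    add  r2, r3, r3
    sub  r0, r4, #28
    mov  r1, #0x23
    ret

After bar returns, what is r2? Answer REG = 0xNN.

prologue: push r0 → mem[0xe1]=0x37, sp=0xe1
body[0] add  r3, r3, #11 → r3=0xb2
body[1] sub  r0, r4, #52 → r0=0x34
body[2] mov  r0, #0xc1 → r0=0xc1
body[3] add  r2, r3, r3 → r2=0x64
body[4] sub  r0, r4, #28 → r0=0x4c
body[5] mov  r1, #0x23 → r1=0x23
epilogue: pop r0=0x37, sp=0xe2
r2 is caller-saved → body value

REG = 0x64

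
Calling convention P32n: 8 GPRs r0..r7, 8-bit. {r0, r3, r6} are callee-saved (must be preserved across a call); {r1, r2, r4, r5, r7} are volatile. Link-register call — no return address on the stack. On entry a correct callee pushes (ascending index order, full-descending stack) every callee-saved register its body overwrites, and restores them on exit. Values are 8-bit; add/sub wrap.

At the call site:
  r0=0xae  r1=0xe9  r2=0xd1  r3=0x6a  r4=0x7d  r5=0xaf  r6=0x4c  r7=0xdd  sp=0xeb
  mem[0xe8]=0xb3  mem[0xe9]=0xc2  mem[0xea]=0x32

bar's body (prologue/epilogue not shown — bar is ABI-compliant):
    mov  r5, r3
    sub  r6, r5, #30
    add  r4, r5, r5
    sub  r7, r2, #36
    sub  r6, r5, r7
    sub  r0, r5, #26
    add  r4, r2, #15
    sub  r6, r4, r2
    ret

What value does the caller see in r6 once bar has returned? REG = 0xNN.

REG = 0x4c

prologue: push r0 → mem[0xea]=0xae, sp=0xea
prologue: push r6 → mem[0xe9]=0x4c, sp=0xe9
body[0] mov  r5, r3 → r5=0x6a
body[1] sub  r6, r5, #30 → r6=0x4c
body[2] add  r4, r5, r5 → r4=0xd4
body[3] sub  r7, r2, #36 → r7=0xad
body[4] sub  r6, r5, r7 → r6=0xbd
body[5] sub  r0, r5, #26 → r0=0x50
body[6] add  r4, r2, #15 → r4=0xe0
body[7] sub  r6, r4, r2 → r6=0x0f
epilogue: pop r6=0x4c, sp=0xea
epilogue: pop r0=0xae, sp=0xeb
r6 is callee-saved → restored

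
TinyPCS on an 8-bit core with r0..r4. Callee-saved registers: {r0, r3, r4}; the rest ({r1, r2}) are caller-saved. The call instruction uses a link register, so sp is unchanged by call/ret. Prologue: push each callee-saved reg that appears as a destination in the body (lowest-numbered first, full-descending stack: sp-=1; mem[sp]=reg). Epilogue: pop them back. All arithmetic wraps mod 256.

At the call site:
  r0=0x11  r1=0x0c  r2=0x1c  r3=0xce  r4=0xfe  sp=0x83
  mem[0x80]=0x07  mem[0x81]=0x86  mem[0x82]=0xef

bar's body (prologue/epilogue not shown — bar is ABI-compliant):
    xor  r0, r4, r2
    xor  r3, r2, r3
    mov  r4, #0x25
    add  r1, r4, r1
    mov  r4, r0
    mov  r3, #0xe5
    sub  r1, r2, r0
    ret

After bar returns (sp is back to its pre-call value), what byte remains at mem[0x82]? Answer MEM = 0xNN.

prologue: push r0 → mem[0x82]=0x11, sp=0x82
prologue: push r3 → mem[0x81]=0xce, sp=0x81
prologue: push r4 → mem[0x80]=0xfe, sp=0x80
body[0] xor  r0, r4, r2 → r0=0xe2
body[1] xor  r3, r2, r3 → r3=0xd2
body[2] mov  r4, #0x25 → r4=0x25
body[3] add  r1, r4, r1 → r1=0x31
body[4] mov  r4, r0 → r4=0xe2
body[5] mov  r3, #0xe5 → r3=0xe5
body[6] sub  r1, r2, r0 → r1=0x3a
epilogue: pop r4=0xfe, sp=0x81
epilogue: pop r3=0xce, sp=0x82
epilogue: pop r0=0x11, sp=0x83
prologue pushed ['r0', 'r3', 'r4'] at ['0x82', '0x81', '0x80']

MEM = 0x11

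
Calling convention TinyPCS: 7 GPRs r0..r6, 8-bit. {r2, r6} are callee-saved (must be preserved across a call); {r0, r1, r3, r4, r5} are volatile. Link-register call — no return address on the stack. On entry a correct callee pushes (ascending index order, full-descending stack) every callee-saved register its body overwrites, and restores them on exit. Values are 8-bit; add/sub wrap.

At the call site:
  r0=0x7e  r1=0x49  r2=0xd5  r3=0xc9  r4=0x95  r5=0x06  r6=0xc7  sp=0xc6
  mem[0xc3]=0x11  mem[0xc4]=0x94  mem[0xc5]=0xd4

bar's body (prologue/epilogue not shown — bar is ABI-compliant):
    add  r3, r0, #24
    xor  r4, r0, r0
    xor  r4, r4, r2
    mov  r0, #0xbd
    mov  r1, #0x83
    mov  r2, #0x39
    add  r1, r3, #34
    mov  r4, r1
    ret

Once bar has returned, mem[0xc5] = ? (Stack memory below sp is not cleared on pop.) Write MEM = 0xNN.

prologue: push r2 -> mem[0xc5]=0xd5, sp=0xc5
body[0] add  r3, r0, #24 -> r3=0x96
body[1] xor  r4, r0, r0 -> r4=0x00
body[2] xor  r4, r4, r2 -> r4=0xd5
body[3] mov  r0, #0xbd -> r0=0xbd
body[4] mov  r1, #0x83 -> r1=0x83
body[5] mov  r2, #0x39 -> r2=0x39
body[6] add  r1, r3, #34 -> r1=0xb8
body[7] mov  r4, r1 -> r4=0xb8
epilogue: pop r2=0xd5, sp=0xc6
prologue pushed ['r2'] at ['0xc5']

MEM = 0xd5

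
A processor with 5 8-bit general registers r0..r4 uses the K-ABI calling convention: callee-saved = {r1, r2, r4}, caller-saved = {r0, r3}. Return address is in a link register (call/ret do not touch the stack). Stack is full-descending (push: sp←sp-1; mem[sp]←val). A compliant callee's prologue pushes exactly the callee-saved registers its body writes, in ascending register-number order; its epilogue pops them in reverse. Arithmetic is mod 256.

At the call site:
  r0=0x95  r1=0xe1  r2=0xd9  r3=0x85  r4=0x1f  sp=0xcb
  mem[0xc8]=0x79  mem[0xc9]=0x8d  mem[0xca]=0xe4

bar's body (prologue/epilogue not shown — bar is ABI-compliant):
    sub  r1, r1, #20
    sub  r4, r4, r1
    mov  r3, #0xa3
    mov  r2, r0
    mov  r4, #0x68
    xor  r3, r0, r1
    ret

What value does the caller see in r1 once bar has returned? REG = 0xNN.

prologue: push r1 → mem[0xca]=0xe1, sp=0xca
prologue: push r2 → mem[0xc9]=0xd9, sp=0xc9
prologue: push r4 → mem[0xc8]=0x1f, sp=0xc8
body[0] sub  r1, r1, #20 → r1=0xcd
body[1] sub  r4, r4, r1 → r4=0x52
body[2] mov  r3, #0xa3 → r3=0xa3
body[3] mov  r2, r0 → r2=0x95
body[4] mov  r4, #0x68 → r4=0x68
body[5] xor  r3, r0, r1 → r3=0x58
epilogue: pop r4=0x1f, sp=0xc9
epilogue: pop r2=0xd9, sp=0xca
epilogue: pop r1=0xe1, sp=0xcb
r1 is callee-saved → restored

REG = 0xe1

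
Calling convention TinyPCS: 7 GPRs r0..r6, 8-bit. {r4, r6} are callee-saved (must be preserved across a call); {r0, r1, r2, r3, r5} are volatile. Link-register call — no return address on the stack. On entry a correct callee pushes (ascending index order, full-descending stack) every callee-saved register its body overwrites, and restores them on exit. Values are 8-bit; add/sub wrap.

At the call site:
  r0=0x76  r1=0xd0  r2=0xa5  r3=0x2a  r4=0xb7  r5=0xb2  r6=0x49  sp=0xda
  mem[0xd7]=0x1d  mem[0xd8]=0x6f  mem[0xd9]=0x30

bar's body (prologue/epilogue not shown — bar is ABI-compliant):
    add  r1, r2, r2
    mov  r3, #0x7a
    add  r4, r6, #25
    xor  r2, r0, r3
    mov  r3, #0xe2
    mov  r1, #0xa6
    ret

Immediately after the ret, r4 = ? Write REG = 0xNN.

prologue: push r4 → mem[0xd9]=0xb7, sp=0xd9
body[0] add  r1, r2, r2 → r1=0x4a
body[1] mov  r3, #0x7a → r3=0x7a
body[2] add  r4, r6, #25 → r4=0x62
body[3] xor  r2, r0, r3 → r2=0x0c
body[4] mov  r3, #0xe2 → r3=0xe2
body[5] mov  r1, #0xa6 → r1=0xa6
epilogue: pop r4=0xb7, sp=0xda
r4 is callee-saved → restored

REG = 0xb7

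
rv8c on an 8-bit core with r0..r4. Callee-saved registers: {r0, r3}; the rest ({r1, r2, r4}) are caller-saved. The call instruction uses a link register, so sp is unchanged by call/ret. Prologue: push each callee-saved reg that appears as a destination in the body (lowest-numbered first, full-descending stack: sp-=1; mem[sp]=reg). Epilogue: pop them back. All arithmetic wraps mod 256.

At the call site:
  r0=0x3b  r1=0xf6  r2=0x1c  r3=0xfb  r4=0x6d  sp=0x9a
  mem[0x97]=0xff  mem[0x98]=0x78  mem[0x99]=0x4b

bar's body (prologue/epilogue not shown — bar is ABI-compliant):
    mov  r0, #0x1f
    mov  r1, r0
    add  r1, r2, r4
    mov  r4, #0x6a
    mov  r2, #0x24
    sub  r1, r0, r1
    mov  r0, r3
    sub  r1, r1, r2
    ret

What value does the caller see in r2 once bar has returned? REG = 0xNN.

REG = 0x24

prologue: push r0 → mem[0x99]=0x3b, sp=0x99
body[0] mov  r0, #0x1f → r0=0x1f
body[1] mov  r1, r0 → r1=0x1f
body[2] add  r1, r2, r4 → r1=0x89
body[3] mov  r4, #0x6a → r4=0x6a
body[4] mov  r2, #0x24 → r2=0x24
body[5] sub  r1, r0, r1 → r1=0x96
body[6] mov  r0, r3 → r0=0xfb
body[7] sub  r1, r1, r2 → r1=0x72
epilogue: pop r0=0x3b, sp=0x9a
r2 is caller-saved → body value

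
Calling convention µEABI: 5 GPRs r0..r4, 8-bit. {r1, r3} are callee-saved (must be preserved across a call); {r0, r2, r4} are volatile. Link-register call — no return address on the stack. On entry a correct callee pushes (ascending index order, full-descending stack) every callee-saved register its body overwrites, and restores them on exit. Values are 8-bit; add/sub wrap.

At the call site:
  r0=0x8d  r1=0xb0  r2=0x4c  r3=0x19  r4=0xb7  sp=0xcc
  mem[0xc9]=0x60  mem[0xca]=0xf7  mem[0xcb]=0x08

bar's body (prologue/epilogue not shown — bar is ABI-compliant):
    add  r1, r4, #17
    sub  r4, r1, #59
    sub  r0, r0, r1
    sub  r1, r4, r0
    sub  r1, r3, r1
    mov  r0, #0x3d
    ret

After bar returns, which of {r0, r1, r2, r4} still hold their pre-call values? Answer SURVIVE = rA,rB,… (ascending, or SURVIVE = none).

prologue: push r1 -> mem[0xcb]=0xb0, sp=0xcb
body[0] add  r1, r4, #17 -> r1=0xc8
body[1] sub  r4, r1, #59 -> r4=0x8d
body[2] sub  r0, r0, r1 -> r0=0xc5
body[3] sub  r1, r4, r0 -> r1=0xc8
body[4] sub  r1, r3, r1 -> r1=0x51
body[5] mov  r0, #0x3d -> r0=0x3d
epilogue: pop r1=0xb0, sp=0xcc
r0: caller-saved, written=True
r1: callee-saved, written=True
r2: caller-saved, written=False
r4: caller-saved, written=True

SURVIVE = r1,r2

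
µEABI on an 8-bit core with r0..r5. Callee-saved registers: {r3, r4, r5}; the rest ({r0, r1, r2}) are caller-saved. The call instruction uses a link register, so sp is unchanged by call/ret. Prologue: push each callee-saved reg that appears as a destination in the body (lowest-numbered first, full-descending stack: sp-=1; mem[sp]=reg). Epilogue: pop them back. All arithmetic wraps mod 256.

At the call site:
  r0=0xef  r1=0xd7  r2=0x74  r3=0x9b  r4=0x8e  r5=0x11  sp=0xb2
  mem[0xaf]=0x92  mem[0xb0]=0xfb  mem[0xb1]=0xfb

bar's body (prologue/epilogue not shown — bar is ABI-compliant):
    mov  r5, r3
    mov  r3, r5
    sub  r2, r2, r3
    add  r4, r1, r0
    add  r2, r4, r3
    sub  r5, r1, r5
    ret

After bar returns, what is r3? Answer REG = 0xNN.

prologue: push r3 -> mem[0xb1]=0x9b, sp=0xb1
prologue: push r4 -> mem[0xb0]=0x8e, sp=0xb0
prologue: push r5 -> mem[0xaf]=0x11, sp=0xaf
body[0] mov  r5, r3 -> r5=0x9b
body[1] mov  r3, r5 -> r3=0x9b
body[2] sub  r2, r2, r3 -> r2=0xd9
body[3] add  r4, r1, r0 -> r4=0xc6
body[4] add  r2, r4, r3 -> r2=0x61
body[5] sub  r5, r1, r5 -> r5=0x3c
epilogue: pop r5=0x11, sp=0xb0
epilogue: pop r4=0x8e, sp=0xb1
epilogue: pop r3=0x9b, sp=0xb2
r3 is callee-saved -> restored

REG = 0x9b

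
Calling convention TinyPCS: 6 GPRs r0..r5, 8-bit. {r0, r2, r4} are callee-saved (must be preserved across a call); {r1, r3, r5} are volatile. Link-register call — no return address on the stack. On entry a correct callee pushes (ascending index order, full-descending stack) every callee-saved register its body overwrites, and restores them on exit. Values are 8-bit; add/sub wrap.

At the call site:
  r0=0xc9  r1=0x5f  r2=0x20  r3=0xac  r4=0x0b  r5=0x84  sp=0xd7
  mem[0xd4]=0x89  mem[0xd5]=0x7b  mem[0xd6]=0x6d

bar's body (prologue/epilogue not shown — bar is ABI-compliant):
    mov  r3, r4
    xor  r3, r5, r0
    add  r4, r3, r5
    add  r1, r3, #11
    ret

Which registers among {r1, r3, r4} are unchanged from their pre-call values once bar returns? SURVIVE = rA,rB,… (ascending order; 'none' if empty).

prologue: push r4 → mem[0xd6]=0x0b, sp=0xd6
body[0] mov  r3, r4 → r3=0x0b
body[1] xor  r3, r5, r0 → r3=0x4d
body[2] add  r4, r3, r5 → r4=0xd1
body[3] add  r1, r3, #11 → r1=0x58
epilogue: pop r4=0x0b, sp=0xd7
r1: caller-saved, written=True
r3: caller-saved, written=True
r4: callee-saved, written=True

SURVIVE = r4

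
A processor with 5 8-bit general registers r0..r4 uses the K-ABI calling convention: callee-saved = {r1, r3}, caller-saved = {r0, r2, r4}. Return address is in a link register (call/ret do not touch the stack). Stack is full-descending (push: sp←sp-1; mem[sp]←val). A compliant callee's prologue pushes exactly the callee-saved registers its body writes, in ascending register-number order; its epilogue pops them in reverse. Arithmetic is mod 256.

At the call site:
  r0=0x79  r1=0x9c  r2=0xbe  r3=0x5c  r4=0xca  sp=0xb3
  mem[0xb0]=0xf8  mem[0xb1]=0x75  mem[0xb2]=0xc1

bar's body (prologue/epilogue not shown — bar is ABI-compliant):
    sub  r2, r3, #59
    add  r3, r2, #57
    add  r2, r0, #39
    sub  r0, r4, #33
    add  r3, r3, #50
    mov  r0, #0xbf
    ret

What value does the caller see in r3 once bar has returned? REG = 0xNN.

prologue: push r3 → mem[0xb2]=0x5c, sp=0xb2
body[0] sub  r2, r3, #59 → r2=0x21
body[1] add  r3, r2, #57 → r3=0x5a
body[2] add  r2, r0, #39 → r2=0xa0
body[3] sub  r0, r4, #33 → r0=0xa9
body[4] add  r3, r3, #50 → r3=0x8c
body[5] mov  r0, #0xbf → r0=0xbf
epilogue: pop r3=0x5c, sp=0xb3
r3 is callee-saved → restored

REG = 0x5c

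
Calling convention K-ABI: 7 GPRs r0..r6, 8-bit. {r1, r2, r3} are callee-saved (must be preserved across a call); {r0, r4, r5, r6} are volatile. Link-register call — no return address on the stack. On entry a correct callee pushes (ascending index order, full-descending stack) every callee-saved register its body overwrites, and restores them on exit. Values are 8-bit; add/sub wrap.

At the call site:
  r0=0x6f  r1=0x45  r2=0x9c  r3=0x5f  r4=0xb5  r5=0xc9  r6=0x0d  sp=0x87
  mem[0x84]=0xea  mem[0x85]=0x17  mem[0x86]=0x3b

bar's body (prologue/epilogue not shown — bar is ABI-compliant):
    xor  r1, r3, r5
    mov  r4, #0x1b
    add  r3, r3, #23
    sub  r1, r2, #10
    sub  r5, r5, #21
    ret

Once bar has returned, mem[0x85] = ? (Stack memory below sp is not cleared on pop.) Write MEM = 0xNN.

prologue: push r1 → mem[0x86]=0x45, sp=0x86
prologue: push r3 → mem[0x85]=0x5f, sp=0x85
body[0] xor  r1, r3, r5 → r1=0x96
body[1] mov  r4, #0x1b → r4=0x1b
body[2] add  r3, r3, #23 → r3=0x76
body[3] sub  r1, r2, #10 → r1=0x92
body[4] sub  r5, r5, #21 → r5=0xb4
epilogue: pop r3=0x5f, sp=0x86
epilogue: pop r1=0x45, sp=0x87
prologue pushed ['r1', 'r3'] at ['0x86', '0x85']

MEM = 0x5f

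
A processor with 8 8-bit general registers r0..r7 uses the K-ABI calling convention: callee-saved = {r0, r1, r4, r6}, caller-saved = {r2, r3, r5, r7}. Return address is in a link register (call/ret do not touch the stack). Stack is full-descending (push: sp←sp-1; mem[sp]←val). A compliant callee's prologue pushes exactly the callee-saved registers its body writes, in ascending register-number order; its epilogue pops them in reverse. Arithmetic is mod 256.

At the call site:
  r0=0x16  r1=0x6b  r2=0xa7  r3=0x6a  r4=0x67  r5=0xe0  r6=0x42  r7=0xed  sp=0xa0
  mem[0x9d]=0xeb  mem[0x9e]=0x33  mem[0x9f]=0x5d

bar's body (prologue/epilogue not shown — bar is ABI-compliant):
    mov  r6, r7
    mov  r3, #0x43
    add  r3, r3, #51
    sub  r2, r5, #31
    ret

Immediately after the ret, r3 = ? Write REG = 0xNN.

REG = 0x76

prologue: push r6 → mem[0x9f]=0x42, sp=0x9f
body[0] mov  r6, r7 → r6=0xed
body[1] mov  r3, #0x43 → r3=0x43
body[2] add  r3, r3, #51 → r3=0x76
body[3] sub  r2, r5, #31 → r2=0xc1
epilogue: pop r6=0x42, sp=0xa0
r3 is caller-saved → body value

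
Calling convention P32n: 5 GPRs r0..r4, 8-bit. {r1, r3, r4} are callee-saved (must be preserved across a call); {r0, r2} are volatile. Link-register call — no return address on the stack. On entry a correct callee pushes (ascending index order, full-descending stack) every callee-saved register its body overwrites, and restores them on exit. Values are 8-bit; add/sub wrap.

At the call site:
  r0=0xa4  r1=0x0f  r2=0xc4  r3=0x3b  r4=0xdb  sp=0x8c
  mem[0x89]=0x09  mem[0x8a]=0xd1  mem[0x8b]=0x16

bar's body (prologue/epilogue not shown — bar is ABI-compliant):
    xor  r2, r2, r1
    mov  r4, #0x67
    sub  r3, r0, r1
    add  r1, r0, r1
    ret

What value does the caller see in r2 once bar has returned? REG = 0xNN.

REG = 0xcb

prologue: push r1 → mem[0x8b]=0x0f, sp=0x8b
prologue: push r3 → mem[0x8a]=0x3b, sp=0x8a
prologue: push r4 → mem[0x89]=0xdb, sp=0x89
body[0] xor  r2, r2, r1 → r2=0xcb
body[1] mov  r4, #0x67 → r4=0x67
body[2] sub  r3, r0, r1 → r3=0x95
body[3] add  r1, r0, r1 → r1=0xb3
epilogue: pop r4=0xdb, sp=0x8a
epilogue: pop r3=0x3b, sp=0x8b
epilogue: pop r1=0x0f, sp=0x8c
r2 is caller-saved → body value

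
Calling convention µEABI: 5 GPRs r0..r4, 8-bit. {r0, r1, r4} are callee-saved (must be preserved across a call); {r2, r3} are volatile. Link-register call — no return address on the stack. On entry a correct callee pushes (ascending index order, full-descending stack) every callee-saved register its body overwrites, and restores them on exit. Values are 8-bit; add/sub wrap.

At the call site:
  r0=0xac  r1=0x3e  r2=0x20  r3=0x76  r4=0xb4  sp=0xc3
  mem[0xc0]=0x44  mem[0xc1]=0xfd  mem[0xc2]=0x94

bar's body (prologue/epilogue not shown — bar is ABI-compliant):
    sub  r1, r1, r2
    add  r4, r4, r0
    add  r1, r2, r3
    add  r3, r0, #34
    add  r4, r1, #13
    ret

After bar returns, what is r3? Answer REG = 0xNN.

prologue: push r1 → mem[0xc2]=0x3e, sp=0xc2
prologue: push r4 → mem[0xc1]=0xb4, sp=0xc1
body[0] sub  r1, r1, r2 → r1=0x1e
body[1] add  r4, r4, r0 → r4=0x60
body[2] add  r1, r2, r3 → r1=0x96
body[3] add  r3, r0, #34 → r3=0xce
body[4] add  r4, r1, #13 → r4=0xa3
epilogue: pop r4=0xb4, sp=0xc2
epilogue: pop r1=0x3e, sp=0xc3
r3 is caller-saved → body value

REG = 0xce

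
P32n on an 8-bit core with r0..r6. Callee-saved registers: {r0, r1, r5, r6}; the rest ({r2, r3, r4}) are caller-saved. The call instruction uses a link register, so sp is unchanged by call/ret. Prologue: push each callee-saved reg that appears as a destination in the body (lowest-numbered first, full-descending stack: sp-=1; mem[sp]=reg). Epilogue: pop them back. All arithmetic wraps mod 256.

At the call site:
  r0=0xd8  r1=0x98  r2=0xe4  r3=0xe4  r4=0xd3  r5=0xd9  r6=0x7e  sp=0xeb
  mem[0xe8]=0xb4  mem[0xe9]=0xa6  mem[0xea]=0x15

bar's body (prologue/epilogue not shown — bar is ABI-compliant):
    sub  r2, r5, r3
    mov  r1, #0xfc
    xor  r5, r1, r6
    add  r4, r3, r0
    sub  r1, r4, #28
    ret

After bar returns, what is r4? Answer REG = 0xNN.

prologue: push r1 → mem[0xea]=0x98, sp=0xea
prologue: push r5 → mem[0xe9]=0xd9, sp=0xe9
body[0] sub  r2, r5, r3 → r2=0xf5
body[1] mov  r1, #0xfc → r1=0xfc
body[2] xor  r5, r1, r6 → r5=0x82
body[3] add  r4, r3, r0 → r4=0xbc
body[4] sub  r1, r4, #28 → r1=0xa0
epilogue: pop r5=0xd9, sp=0xea
epilogue: pop r1=0x98, sp=0xeb
r4 is caller-saved → body value

REG = 0xbc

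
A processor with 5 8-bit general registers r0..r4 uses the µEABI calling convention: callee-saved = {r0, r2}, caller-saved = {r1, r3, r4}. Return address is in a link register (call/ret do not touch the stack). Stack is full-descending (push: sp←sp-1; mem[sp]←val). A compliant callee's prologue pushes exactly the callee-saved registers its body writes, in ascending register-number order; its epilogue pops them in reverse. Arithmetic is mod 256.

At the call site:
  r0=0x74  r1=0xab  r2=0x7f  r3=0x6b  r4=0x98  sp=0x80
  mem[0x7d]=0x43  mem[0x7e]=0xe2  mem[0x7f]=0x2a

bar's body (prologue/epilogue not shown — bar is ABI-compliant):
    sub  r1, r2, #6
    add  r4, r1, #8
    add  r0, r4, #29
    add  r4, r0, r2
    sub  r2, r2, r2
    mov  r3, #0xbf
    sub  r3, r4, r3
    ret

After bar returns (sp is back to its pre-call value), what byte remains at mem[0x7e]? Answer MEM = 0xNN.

prologue: push r0 → mem[0x7f]=0x74, sp=0x7f
prologue: push r2 → mem[0x7e]=0x7f, sp=0x7e
body[0] sub  r1, r2, #6 → r1=0x79
body[1] add  r4, r1, #8 → r4=0x81
body[2] add  r0, r4, #29 → r0=0x9e
body[3] add  r4, r0, r2 → r4=0x1d
body[4] sub  r2, r2, r2 → r2=0x00
body[5] mov  r3, #0xbf → r3=0xbf
body[6] sub  r3, r4, r3 → r3=0x5e
epilogue: pop r2=0x7f, sp=0x7f
epilogue: pop r0=0x74, sp=0x80
prologue pushed ['r0', 'r2'] at ['0x7f', '0x7e']

MEM = 0x7f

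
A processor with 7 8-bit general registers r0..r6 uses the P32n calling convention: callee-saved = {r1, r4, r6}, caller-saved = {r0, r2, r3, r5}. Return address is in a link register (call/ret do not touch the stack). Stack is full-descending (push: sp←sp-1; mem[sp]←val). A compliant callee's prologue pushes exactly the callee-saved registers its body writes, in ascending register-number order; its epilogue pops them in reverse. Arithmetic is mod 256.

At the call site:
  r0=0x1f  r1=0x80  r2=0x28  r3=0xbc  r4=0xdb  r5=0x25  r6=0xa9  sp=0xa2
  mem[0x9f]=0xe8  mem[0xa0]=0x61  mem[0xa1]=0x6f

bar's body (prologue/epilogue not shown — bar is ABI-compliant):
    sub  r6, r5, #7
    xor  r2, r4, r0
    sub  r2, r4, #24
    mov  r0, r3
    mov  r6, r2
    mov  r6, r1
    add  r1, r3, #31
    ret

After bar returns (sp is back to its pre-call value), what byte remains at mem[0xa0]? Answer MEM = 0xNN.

prologue: push r1 -> mem[0xa1]=0x80, sp=0xa1
prologue: push r6 -> mem[0xa0]=0xa9, sp=0xa0
body[0] sub  r6, r5, #7 -> r6=0x1e
body[1] xor  r2, r4, r0 -> r2=0xc4
body[2] sub  r2, r4, #24 -> r2=0xc3
body[3] mov  r0, r3 -> r0=0xbc
body[4] mov  r6, r2 -> r6=0xc3
body[5] mov  r6, r1 -> r6=0x80
body[6] add  r1, r3, #31 -> r1=0xdb
epilogue: pop r6=0xa9, sp=0xa1
epilogue: pop r1=0x80, sp=0xa2
prologue pushed ['r1', 'r6'] at ['0xa1', '0xa0']

MEM = 0xa9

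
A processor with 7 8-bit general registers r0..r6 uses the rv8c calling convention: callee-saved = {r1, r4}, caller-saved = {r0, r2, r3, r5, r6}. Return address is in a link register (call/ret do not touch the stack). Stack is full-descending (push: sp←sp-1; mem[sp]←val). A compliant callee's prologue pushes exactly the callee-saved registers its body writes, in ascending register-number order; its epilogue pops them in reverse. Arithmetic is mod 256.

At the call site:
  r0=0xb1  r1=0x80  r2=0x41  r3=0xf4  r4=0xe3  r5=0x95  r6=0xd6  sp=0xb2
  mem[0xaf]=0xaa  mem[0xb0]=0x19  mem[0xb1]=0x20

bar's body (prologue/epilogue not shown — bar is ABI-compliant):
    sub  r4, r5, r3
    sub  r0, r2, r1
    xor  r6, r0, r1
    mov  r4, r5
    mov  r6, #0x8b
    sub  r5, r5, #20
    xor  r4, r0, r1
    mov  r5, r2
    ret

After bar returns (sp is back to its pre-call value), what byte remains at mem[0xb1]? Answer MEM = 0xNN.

MEM = 0xe3

prologue: push r4 -> mem[0xb1]=0xe3, sp=0xb1
body[0] sub  r4, r5, r3 -> r4=0xa1
body[1] sub  r0, r2, r1 -> r0=0xc1
body[2] xor  r6, r0, r1 -> r6=0x41
body[3] mov  r4, r5 -> r4=0x95
body[4] mov  r6, #0x8b -> r6=0x8b
body[5] sub  r5, r5, #20 -> r5=0x81
body[6] xor  r4, r0, r1 -> r4=0x41
body[7] mov  r5, r2 -> r5=0x41
epilogue: pop r4=0xe3, sp=0xb2
prologue pushed ['r4'] at ['0xb1']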